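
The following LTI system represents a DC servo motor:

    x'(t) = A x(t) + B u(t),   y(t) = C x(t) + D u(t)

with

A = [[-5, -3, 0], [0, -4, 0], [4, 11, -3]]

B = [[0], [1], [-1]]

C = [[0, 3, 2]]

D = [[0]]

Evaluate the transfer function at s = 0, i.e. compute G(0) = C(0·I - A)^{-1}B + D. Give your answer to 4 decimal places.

G(0) = C(-A)^{-1}B + D = -C A^{-1} B + D.
det A = -60, so A^{-1} = (1/-60)·adj(A) = [[-1/5, 3/20, 0], [0, -1/4, 0], [-4/15, -43/60, -1/3]]
A^{-1} B = [3/20, -1/4, -23/60]^T
C A^{-1} B = -91/60
G(0) = D - C A^{-1} B = 0 - (-91/60) = 91/60 ≈ 1.5167

1.5167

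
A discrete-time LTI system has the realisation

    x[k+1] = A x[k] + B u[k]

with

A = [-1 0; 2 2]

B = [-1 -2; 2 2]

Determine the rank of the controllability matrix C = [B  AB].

2

AB = [[1, 2], [2, 0]]
Controllability matrix C = [B  AB] = [[-1, -2, 1, 2], [2, 2, 2, 0]]
Take the 2×2 submatrix of C formed by columns 1, 2: [[-1, -2], [2, 2]]. Its determinant is (-1)·2 - (-2)·2 = -2 - (-4) = 2 ≠ 0.
So rank(C) ≥ 2; since C has 2 rows, rank(C) = 2.
rank(C) = 2 = n, so the pair (A, B) is completely controllable.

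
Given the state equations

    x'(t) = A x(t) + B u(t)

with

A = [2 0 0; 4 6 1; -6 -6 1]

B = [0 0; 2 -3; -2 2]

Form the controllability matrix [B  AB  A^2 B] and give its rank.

2

AB = [[0, 0], [10, -16], [-14, 20]]
A^2B = [[0, 0], [46, -76], [-74, 116]]
Controllability matrix C = [B  AB  A^2B] = [[0, 0, 0, 0, 0, 0], [2, -3, 10, -16, 46, -76], [-2, 2, -14, 20, -74, 116]]
Row 1 of C is identically zero, so rank(C) ≤ 2.
The 2×2 minor from rows 2, 3, columns 1, 2 is 2·2 - (-3)·(-2) = 4 - 6 = -2 ≠ 0, so rank(C) = 2.
rank(C) = 2 < n = 3, so the pair (A, B) is not completely controllable.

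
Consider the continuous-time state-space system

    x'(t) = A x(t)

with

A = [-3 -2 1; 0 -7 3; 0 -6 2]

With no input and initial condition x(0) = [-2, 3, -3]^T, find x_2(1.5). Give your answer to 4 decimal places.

det(sI - A) = s^3 - (tr A)s^2 + (M11 + M22 + M33)s - det A, where Mii is the 2×2 principal minor of A obtained by deleting row i and column i.
tr A = (-3) + (-7) + 2 = -8; M11 = (-7)·2 - 3·(-6) = -14 - (-18) = 4; M22 = (-3)·2 - 1·0 = -6 - 0 = -6; M33 = (-3)·(-7) - (-2)·0 = 21 - 0 = 21; sum of minors = 19.
det A = (-3)·((-7)·2 - 3·(-6)) - (-2)·(0·2 - 3·0) + 1·(0·(-6) - (-7)·0) = (-3)·4 - (-2)·0 + 1·0 = -12.
So p(s) = det(sI - A) = s^3 + 8s^2 + 19s + 12.
Rational-root test: any integer root divides 12. Testing small divisors, s = -1 works: p(-1) = -1 + 8 + (-19) + 12 = 0, so (s + 1) is a factor.
Dividing, p(s) = (s + 1)(s^2 + 7s + 12).
Factor s^2 + 7s + 12: two numbers with sum -7 and product 12 are -3 and -4, so s^2 + 7s + 12 = (s + 3)(s + 4).
Hence p(s) = (s + 1) (s + 3) (s + 4), with roots -4, -3, -1.
The eigenvalues -4, -3, -1 are distinct and real, so A is diagonalisable and x(t) = e^{At} x(0) = V diag(e^{λ_i t}) V^{-1} x(0), where the columns of V are the eigenvectors.
λ = -4: A - (-4)I = [[1, -2, 1], [0, -3, 3], [0, -6, 6]]. v must be orthogonal to every row; (row 1) × (row 2) = [-3, -3, -3], so take v_1 = [1, 1, 1]^T.
λ = -3: A - (-3)I = [[0, -2, 1], [0, -4, 3], [0, -6, 5]]. v must be orthogonal to every row; (row 1) × (row 2) = [-2, 0, 0], so take v_2 = [-1, 0, 0]^T.
λ = -1: A - (-1)I = [[-2, -2, 1], [0, -6, 3], [0, -6, 3]]. v must be orthogonal to every row; (row 1) × (row 2) = [0, 6, 12], so take v_3 = [0, 1, 2]^T.
V = [v_1 v_2 v_3] = [[1, -1, 0], [1, 0, 1], [1, 0, 2]] has det V = 1, so V^{-1} = adj(V)/det V = [[0, 2, -1], [-1, 2, -1], [0, -1, 1]].
Modal coordinates z(0) = V^{-1} x(0): 0·(-2) + 2·3 + (-1)·(-3) = 9; (-1)·(-2) + 2·3 + (-1)·(-3) = 11; 0·(-2) + (-1)·3 + 1·(-3) = -6; so z(0) = [9, 11, -6]^T.
x_2(t) = Σ_i (v_i)_2 · z_i(0) · e^{λ_i t} (row 2 of V times the modal terms).
x_2(1.5) = 1·9·e^{-4·1.5} + 0·11·e^{-3·1.5} + 1·(-6)·e^{-1·1.5} = 9·0.002479 + 0·0.011109 + (-6)·0.223130 = -1.3165.

-1.3165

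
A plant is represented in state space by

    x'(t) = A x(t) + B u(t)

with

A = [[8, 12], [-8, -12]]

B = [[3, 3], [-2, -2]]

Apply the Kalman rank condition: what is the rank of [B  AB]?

AB = [[0, 0], [0, 0]]
Controllability matrix C = [B  AB] = [[3, 3, 0, 0], [-2, -2, 0, 0]]
Every column of C is a scalar multiple of column 1 = [3, -2] (multipliers 1, 1, 0, 0), so the columns span a one-dimensional space.
C ≠ 0, hence rank(C) = 1.
rank(C) = 1 < n = 2, so the pair (A, B) is not completely controllable.

1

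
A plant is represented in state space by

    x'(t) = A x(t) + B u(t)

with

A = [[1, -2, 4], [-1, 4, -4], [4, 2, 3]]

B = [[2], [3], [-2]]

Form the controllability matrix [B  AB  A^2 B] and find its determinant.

320

AB = [[-12], [18], [8]]
A^2B = [[-16], [52], [12]]
Controllability matrix C = [B  AB  A^2B] = [[2, -12, -16], [3, 18, 52], [-2, 8, 12]]
Expanding along the first row, det(C) = 2·(18·12 - 52·8) - (-12)·(3·12 - 52·(-2)) + (-16)·(3·8 - 18·(-2)) = 2·(-200) - (-12)·140 + (-16)·60 = 320
Since det(C) ≠ 0, rank(C) = 3 and the system is completely controllable.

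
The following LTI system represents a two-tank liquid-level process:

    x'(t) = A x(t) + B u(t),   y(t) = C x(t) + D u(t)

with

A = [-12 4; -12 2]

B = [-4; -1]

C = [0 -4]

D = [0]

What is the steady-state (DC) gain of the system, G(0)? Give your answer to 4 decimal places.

G(0) = C(-A)^{-1}B + D = -C A^{-1} B + D.
det A = 24, so A^{-1} = (1/24)·adj(A) = [[1/12, -1/6], [1/2, -1/2]]
A^{-1} B = [-1/6, -3/2]^T
C A^{-1} B = 6
G(0) = D - C A^{-1} B = 0 - (6) = -6

-6.0000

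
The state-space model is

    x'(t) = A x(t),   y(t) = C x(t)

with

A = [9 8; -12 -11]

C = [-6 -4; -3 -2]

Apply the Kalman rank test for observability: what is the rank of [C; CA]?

1

CA = [[-6, -4], [-3, -2]]
Observability matrix O = [C; CA] = [[-6, -4], [-3, -2], [-6, -4], [-3, -2]]
Every row of O is a scalar multiple of row 1 = [-6, -4] (multipliers 1, 1/2, 1, 1/2), so the rows span a one-dimensional space.
O ≠ 0, hence rank(O) = 1.
rank(O) = 1 < n = 2, so the pair (A, C) is not completely observable.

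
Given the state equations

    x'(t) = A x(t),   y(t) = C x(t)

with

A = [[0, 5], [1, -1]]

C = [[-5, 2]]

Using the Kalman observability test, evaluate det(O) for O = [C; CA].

CA = [[2, -27]]
Observability matrix O = [C; CA] = [[-5, 2], [2, -27]]
det(O) = (-5)·(-27) - 2·2 = 135 - 4 = 131
Since det(O) ≠ 0, rank(O) = 2 and the system is completely observable.

131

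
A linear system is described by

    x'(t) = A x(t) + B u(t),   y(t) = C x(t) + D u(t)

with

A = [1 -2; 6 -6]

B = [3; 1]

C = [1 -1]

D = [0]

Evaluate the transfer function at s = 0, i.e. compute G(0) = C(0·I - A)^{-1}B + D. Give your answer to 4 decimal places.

G(0) = C(-A)^{-1}B + D = -C A^{-1} B + D.
det A = 6, so A^{-1} = (1/6)·adj(A) = [[-1, 1/3], [-1, 1/6]]
A^{-1} B = [-8/3, -17/6]^T
C A^{-1} B = 1/6
G(0) = D - C A^{-1} B = 0 - (1/6) = -1/6 ≈ -0.1667

-0.1667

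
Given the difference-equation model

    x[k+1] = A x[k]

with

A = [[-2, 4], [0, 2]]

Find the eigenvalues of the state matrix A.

det(zI - A) = z^2 - (tr A)z + det A, with tr A = (-2) + 2 = 0 and det A = (-2)·2 - 4·0 = -4 - 0 = -4.
So p(z) = det(zI - A) = z^2 - 4.
Factor z^2 - 4: two numbers with sum 0 and product -4 are 2 and -2, so z^2 - 4 = (z - 2)(z + 2).
Hence p(z) = (z - 2) (z + 2), with roots -2, 2.

-2, 2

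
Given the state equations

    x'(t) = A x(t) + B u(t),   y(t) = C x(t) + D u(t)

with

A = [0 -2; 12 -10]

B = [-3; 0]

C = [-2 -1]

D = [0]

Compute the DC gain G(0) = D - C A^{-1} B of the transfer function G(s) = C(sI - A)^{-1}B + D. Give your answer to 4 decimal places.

4.0000

G(0) = C(-A)^{-1}B + D = -C A^{-1} B + D.
det A = 24, so A^{-1} = (1/24)·adj(A) = [[-5/12, 1/12], [-1/2, 0]]
A^{-1} B = [5/4, 3/2]^T
C A^{-1} B = -4
G(0) = D - C A^{-1} B = 0 - (-4) = 4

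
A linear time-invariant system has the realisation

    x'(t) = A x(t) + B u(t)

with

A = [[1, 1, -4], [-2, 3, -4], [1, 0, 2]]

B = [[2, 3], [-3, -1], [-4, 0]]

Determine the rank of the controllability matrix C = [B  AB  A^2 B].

AB = [[15, 2], [3, -9], [-6, 3]]
A^2B = [[42, -19], [3, -43], [3, 8]]
Controllability matrix C = [B  AB  A^2B] = [[2, 3, 15, 2, 42, -19], [-3, -1, 3, -9, 3, -43], [-4, 0, -6, 3, 3, 8]]
Take the 3×3 submatrix of C formed by columns 1, 2, 3: [[2, 3, 15], [-3, -1, 3], [-4, 0, -6]]. Its determinant is 2·((-1)·(-6) - 3·0) - 3·((-3)·(-6) - 3·(-4)) + 15·((-3)·0 - (-1)·(-4)) = 2·6 - 3·30 + 15·(-4) = -138 ≠ 0.
So rank(C) ≥ 3; since C has 3 rows, rank(C) = 3.
rank(C) = 3 = n, so the pair (A, B) is completely controllable.

3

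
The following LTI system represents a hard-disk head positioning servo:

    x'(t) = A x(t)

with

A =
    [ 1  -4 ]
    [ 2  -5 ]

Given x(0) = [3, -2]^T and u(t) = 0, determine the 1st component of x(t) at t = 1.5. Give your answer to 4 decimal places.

det(sI - A) = s^2 - (tr A)s + det A, with tr A = 1 + (-5) = -4 and det A = 1·(-5) - (-4)·2 = -5 - (-8) = 3.
So p(s) = det(sI - A) = s^2 + 4s + 3.
Factor s^2 + 4s + 3: two numbers with sum -4 and product 3 are -1 and -3, so s^2 + 4s + 3 = (s + 1)(s + 3).
Hence p(s) = (s + 1) (s + 3), with roots -3, -1.
The eigenvalues -3, -1 are distinct and real, so A is diagonalisable and x(t) = e^{At} x(0) = V diag(e^{λ_i t}) V^{-1} x(0), where the columns of V are the eigenvectors.
λ = -3: A - (-3)I = [[4, -4], [2, -2]]. Row 1 gives 4·v1 + (-4)·v2 = 0, so take v_1 = [-1, -1]^T.
λ = -1: A - (-1)I = [[2, -4], [2, -4]]. Row 1 gives 2·v1 + (-4)·v2 = 0, so take v_2 = [-2, -1]^T.
V = [v_1 v_2] = [[-1, -2], [-1, -1]] has det V = -1, so V^{-1} = adj(V)/det V = [[1, -2], [-1, 1]].
Modal coordinates z(0) = V^{-1} x(0): 1·3 + (-2)·(-2) = 7; (-1)·3 + 1·(-2) = -5; so z(0) = [7, -5]^T.
x_1(t) = Σ_i (v_i)_1 · z_i(0) · e^{λ_i t} (row 1 of V times the modal terms).
x_1(1.5) = (-1)·7·e^{-3·1.5} + (-2)·(-5)·e^{-1·1.5} = (-7)·0.011109 + 10·0.223130 = 2.1535.

2.1535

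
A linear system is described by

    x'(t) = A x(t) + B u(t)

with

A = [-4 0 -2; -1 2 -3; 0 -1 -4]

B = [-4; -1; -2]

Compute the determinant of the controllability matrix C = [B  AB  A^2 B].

AB = [[20], [8], [9]]
A^2B = [[-98], [-31], [-44]]
Controllability matrix C = [B  AB  A^2B] = [[-4, 20, -98], [-1, 8, -31], [-2, 9, -44]]
Expanding along the first row, det(C) = (-4)·(8·(-44) - (-31)·9) - 20·((-1)·(-44) - (-31)·(-2)) + (-98)·((-1)·9 - 8·(-2)) = (-4)·(-73) - 20·(-18) + (-98)·7 = -34
Since det(C) ≠ 0, rank(C) = 3 and the system is completely controllable.

-34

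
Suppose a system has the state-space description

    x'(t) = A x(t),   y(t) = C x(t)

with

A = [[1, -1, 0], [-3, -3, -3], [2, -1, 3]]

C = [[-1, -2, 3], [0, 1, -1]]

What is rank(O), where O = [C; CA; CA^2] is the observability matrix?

CA = [[11, 4, 15], [-5, -2, -6]]
CA^2 = [[29, -38, 33], [-11, 17, -12]]
Observability matrix O = [C; CA; CA^2] = [[-1, -2, 3], [0, 1, -1], [11, 4, 15], [-5, -2, -6], [29, -38, 33], [-11, 17, -12]]
Take the 3×3 submatrix of O formed by rows 1, 2, 3: [[-1, -2, 3], [0, 1, -1], [11, 4, 15]]. Its determinant is (-1)·(1·15 - (-1)·4) - (-2)·(0·15 - (-1)·11) + 3·(0·4 - 1·11) = (-1)·19 - (-2)·11 + 3·(-11) = -30 ≠ 0.
So rank(O) ≥ 3; since O has 3 columns, rank(O) = 3.
rank(O) = 3 = n, so the pair (A, C) is completely observable.

3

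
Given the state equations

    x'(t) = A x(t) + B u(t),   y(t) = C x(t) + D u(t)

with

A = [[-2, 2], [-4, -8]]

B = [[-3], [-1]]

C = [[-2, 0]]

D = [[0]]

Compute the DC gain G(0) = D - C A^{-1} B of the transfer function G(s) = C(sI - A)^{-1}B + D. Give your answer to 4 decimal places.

2.1667

G(0) = C(-A)^{-1}B + D = -C A^{-1} B + D.
det A = 24, so A^{-1} = (1/24)·adj(A) = [[-1/3, -1/12], [1/6, -1/12]]
A^{-1} B = [13/12, -5/12]^T
C A^{-1} B = -13/6
G(0) = D - C A^{-1} B = 0 - (-13/6) = 13/6 ≈ 2.1667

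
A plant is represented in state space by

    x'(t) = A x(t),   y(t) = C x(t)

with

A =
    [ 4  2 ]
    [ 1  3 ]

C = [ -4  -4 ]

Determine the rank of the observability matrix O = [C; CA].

1

CA = [[-20, -20]]
Observability matrix O = [C; CA] = [[-4, -4], [-20, -20]]
Every row of O is a scalar multiple of row 1 = [-4, -4] (multipliers 1, 5), so the rows span a one-dimensional space.
O ≠ 0, hence rank(O) = 1.
rank(O) = 1 < n = 2, so the pair (A, C) is not completely observable.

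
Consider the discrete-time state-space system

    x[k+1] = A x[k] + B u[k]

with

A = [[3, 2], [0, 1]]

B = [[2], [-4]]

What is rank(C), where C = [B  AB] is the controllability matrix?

2

AB = [[-2], [-4]]
Controllability matrix C = [B  AB] = [[2, -2], [-4, -4]]
det(C) = 2·(-4) - (-2)·(-4) = -8 - 8 = -16 ≠ 0, so rank(C) = 2.
rank(C) = 2 = n, so the pair (A, B) is completely controllable.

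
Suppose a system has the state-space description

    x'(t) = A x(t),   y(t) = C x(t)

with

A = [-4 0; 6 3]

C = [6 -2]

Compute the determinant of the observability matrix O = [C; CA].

CA = [[-36, -6]]
Observability matrix O = [C; CA] = [[6, -2], [-36, -6]]
det(O) = 6·(-6) - (-2)·(-36) = -36 - 72 = -108
Since det(O) ≠ 0, rank(O) = 2 and the system is completely observable.

-108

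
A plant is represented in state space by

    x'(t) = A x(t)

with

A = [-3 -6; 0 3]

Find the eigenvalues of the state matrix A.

det(sI - A) = s^2 - (tr A)s + det A, with tr A = (-3) + 3 = 0 and det A = (-3)·3 - (-6)·0 = -9 - 0 = -9.
So p(s) = det(sI - A) = s^2 - 9.
Factor s^2 - 9: two numbers with sum 0 and product -9 are 3 and -3, so s^2 - 9 = (s - 3)(s + 3).
Hence p(s) = (s - 3) (s + 3), with roots -3, 3.
At least one eigenvalue has non-negative real part, so the system is not asymptotically stable.

-3, 3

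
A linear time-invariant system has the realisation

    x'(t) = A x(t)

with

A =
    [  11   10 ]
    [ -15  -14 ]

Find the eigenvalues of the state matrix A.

-4, 1

det(sI - A) = s^2 - (tr A)s + det A, with tr A = 11 + (-14) = -3 and det A = 11·(-14) - 10·(-15) = -154 - (-150) = -4.
So p(s) = det(sI - A) = s^2 + 3s - 4.
Factor s^2 + 3s - 4: two numbers with sum -3 and product -4 are 1 and -4, so s^2 + 3s - 4 = (s - 1)(s + 4).
Hence p(s) = (s - 1) (s + 4), with roots -4, 1.
At least one eigenvalue has non-negative real part, so the system is not asymptotically stable.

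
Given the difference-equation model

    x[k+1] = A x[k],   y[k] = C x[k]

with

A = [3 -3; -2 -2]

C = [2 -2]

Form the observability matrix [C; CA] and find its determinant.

16

CA = [[10, -2]]
Observability matrix O = [C; CA] = [[2, -2], [10, -2]]
det(O) = 2·(-2) - (-2)·10 = -4 - (-20) = 16
Since det(O) ≠ 0, rank(O) = 2 and the system is completely observable.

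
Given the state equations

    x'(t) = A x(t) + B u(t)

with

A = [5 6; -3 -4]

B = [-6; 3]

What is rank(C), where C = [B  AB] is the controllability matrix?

1

AB = [[-12], [6]]
Controllability matrix C = [B  AB] = [[-6, -12], [3, 6]]
Every column of C is a scalar multiple of column 1 = [-6, 3] (multipliers 1, 2), so the columns span a one-dimensional space.
C ≠ 0, hence rank(C) = 1.
rank(C) = 1 < n = 2, so the pair (A, B) is not completely controllable.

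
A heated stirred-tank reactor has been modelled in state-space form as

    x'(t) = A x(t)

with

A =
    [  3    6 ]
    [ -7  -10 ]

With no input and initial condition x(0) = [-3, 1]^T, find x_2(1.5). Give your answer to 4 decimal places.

det(sI - A) = s^2 - (tr A)s + det A, with tr A = 3 + (-10) = -7 and det A = 3·(-10) - 6·(-7) = -30 - (-42) = 12.
So p(s) = det(sI - A) = s^2 + 7s + 12.
Factor s^2 + 7s + 12: two numbers with sum -7 and product 12 are -3 and -4, so s^2 + 7s + 12 = (s + 3)(s + 4).
Hence p(s) = (s + 3) (s + 4), with roots -4, -3.
The eigenvalues -4, -3 are distinct and real, so A is diagonalisable and x(t) = e^{At} x(0) = V diag(e^{λ_i t}) V^{-1} x(0), where the columns of V are the eigenvectors.
λ = -4: A - (-4)I = [[7, 6], [-7, -6]]. Row 1 gives 7·v1 + 6·v2 = 0, so take v_1 = [-6, 7]^T.
λ = -3: A - (-3)I = [[6, 6], [-7, -7]]. Row 1 gives 6·v1 + 6·v2 = 0, so take v_2 = [1, -1]^T.
V = [v_1 v_2] = [[-6, 1], [7, -1]] has det V = -1, so V^{-1} = adj(V)/det V = [[1, 1], [7, 6]].
Modal coordinates z(0) = V^{-1} x(0): 1·(-3) + 1·1 = -2; 7·(-3) + 6·1 = -15; so z(0) = [-2, -15]^T.
x_2(t) = Σ_i (v_i)_2 · z_i(0) · e^{λ_i t} (row 2 of V times the modal terms).
x_2(1.5) = 7·(-2)·e^{-4·1.5} + (-1)·(-15)·e^{-3·1.5} = (-14)·0.002479 + 15·0.011109 = 0.1319.

0.1319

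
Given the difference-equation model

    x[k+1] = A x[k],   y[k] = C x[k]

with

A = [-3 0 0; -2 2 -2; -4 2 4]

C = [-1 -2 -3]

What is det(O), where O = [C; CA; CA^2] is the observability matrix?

CA = [[19, -10, -8]]
CA^2 = [[-5, -36, -12]]
Observability matrix O = [C; CA; CA^2] = [[-1, -2, -3], [19, -10, -8], [-5, -36, -12]]
Expanding along the first row, det(O) = (-1)·((-10)·(-12) - (-8)·(-36)) - (-2)·(19·(-12) - (-8)·(-5)) + (-3)·(19·(-36) - (-10)·(-5)) = (-1)·(-168) - (-2)·(-268) + (-3)·(-734) = 1834
Since det(O) ≠ 0, rank(O) = 3 and the system is completely observable.

1834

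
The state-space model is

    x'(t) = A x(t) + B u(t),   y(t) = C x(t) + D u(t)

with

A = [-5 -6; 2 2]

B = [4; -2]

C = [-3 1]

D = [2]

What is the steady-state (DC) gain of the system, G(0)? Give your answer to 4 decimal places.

-5.0000

G(0) = C(-A)^{-1}B + D = -C A^{-1} B + D.
det A = 2, so A^{-1} = (1/2)·adj(A) = [[1, 3], [-1, -5/2]]
A^{-1} B = [-2, 1]^T
C A^{-1} B = 7
G(0) = D - C A^{-1} B = 2 - (7) = -5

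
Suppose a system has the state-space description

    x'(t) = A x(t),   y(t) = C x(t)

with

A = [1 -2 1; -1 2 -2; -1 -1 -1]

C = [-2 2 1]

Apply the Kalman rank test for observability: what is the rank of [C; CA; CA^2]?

CA = [[-5, 7, -7]]
CA^2 = [[-5, 31, -12]]
Observability matrix O = [C; CA; CA^2] = [[-2, 2, 1], [-5, 7, -7], [-5, 31, -12]]
det(O) = (-2)·(7·(-12) - (-7)·31) - 2·((-5)·(-12) - (-7)·(-5)) + 1·((-5)·31 - 7·(-5)) = (-2)·133 - 2·25 + 1·(-120) = -436 ≠ 0, so rank(O) = 3.
rank(O) = 3 = n, so the pair (A, C) is completely observable.

3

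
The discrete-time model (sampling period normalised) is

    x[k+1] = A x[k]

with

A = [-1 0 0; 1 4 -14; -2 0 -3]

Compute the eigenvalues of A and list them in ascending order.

det(zI - A) = z^3 - (tr A)z^2 + (M11 + M22 + M33)z - det A, where Mii is the 2×2 principal minor of A obtained by deleting row i and column i.
tr A = (-1) + 4 + (-3) = 0; M11 = 4·(-3) - (-14)·0 = -12 - 0 = -12; M22 = (-1)·(-3) - 0·(-2) = 3 - 0 = 3; M33 = (-1)·4 - 0·1 = -4 - 0 = -4; sum of minors = -13.
det A = (-1)·(4·(-3) - (-14)·0) - 0·(1·(-3) - (-14)·(-2)) + 0·(1·0 - 4·(-2)) = (-1)·(-12) - 0·(-31) + 0·8 = 12.
So p(z) = det(zI - A) = z^3 - 13z - 12.
Rational-root test: any integer root divides -12. Testing small divisors, z = -1 works: p(-1) = -1 + 0 + 13 + (-12) = 0, so (z + 1) is a factor.
Dividing, p(z) = (z + 1)(z^2 - z - 12).
Factor z^2 - z - 12: two numbers with sum 1 and product -12 are 4 and -3, so z^2 - z - 12 = (z - 4)(z + 3).
Hence p(z) = (z - 4) (z + 1) (z + 3), with roots -3, -1, 4.

-3, -1, 4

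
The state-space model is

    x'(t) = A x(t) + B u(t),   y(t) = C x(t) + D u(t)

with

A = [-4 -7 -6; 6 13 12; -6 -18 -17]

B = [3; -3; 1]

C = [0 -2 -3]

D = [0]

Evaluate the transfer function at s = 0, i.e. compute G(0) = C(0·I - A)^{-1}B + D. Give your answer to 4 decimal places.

G(0) = C(-A)^{-1}B + D = -C A^{-1} B + D.
det A = -10, so A^{-1} = (1/-10)·adj(A) = [[1/2, 11/10, 3/5], [-3, -16/5, -6/5], [3, 3, 1]]
A^{-1} B = [-6/5, -3/5, 1]^T
C A^{-1} B = -9/5
G(0) = D - C A^{-1} B = 0 - (-9/5) = 9/5 ≈ 1.8000

1.8000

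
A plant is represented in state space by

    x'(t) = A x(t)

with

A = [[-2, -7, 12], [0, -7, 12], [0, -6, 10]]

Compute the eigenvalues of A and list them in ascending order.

det(sI - A) = s^3 - (tr A)s^2 + (M11 + M22 + M33)s - det A, where Mii is the 2×2 principal minor of A obtained by deleting row i and column i.
tr A = (-2) + (-7) + 10 = 1; M11 = (-7)·10 - 12·(-6) = -70 - (-72) = 2; M22 = (-2)·10 - 12·0 = -20 - 0 = -20; M33 = (-2)·(-7) - (-7)·0 = 14 - 0 = 14; sum of minors = -4.
det A = (-2)·((-7)·10 - 12·(-6)) - (-7)·(0·10 - 12·0) + 12·(0·(-6) - (-7)·0) = (-2)·2 - (-7)·0 + 12·0 = -4.
So p(s) = det(sI - A) = s^3 - s^2 - 4s + 4.
Rational-root test: any integer root divides 4. Testing small divisors, s = 1 works: p(1) = 1 + (-1) + (-4) + 4 = 0, so (s - 1) is a factor.
Dividing, p(s) = (s - 1)(s^2 - 4).
Factor s^2 - 4: two numbers with sum 0 and product -4 are 2 and -2, so s^2 - 4 = (s - 2)(s + 2).
Hence p(s) = (s - 2) (s - 1) (s + 2), with roots -2, 1, 2.
At least one eigenvalue has non-negative real part, so the system is not asymptotically stable.

-2, 1, 2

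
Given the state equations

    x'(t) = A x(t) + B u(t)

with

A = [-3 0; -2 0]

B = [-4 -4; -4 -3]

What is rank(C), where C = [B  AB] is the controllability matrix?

AB = [[12, 12], [8, 8]]
Controllability matrix C = [B  AB] = [[-4, -4, 12, 12], [-4, -3, 8, 8]]
Take the 2×2 submatrix of C formed by columns 1, 2: [[-4, -4], [-4, -3]]. Its determinant is (-4)·(-3) - (-4)·(-4) = 12 - 16 = -4 ≠ 0.
So rank(C) ≥ 2; since C has 2 rows, rank(C) = 2.
rank(C) = 2 = n, so the pair (A, B) is completely controllable.

2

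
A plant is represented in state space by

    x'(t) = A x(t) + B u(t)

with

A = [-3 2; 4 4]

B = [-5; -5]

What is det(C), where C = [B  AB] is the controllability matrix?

AB = [[5], [-40]]
Controllability matrix C = [B  AB] = [[-5, 5], [-5, -40]]
det(C) = (-5)·(-40) - 5·(-5) = 200 - (-25) = 225
Since det(C) ≠ 0, rank(C) = 2 and the system is completely controllable.

225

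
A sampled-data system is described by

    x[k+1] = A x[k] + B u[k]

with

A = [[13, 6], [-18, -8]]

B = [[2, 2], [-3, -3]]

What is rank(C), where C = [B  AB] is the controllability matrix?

AB = [[8, 8], [-12, -12]]
Controllability matrix C = [B  AB] = [[2, 2, 8, 8], [-3, -3, -12, -12]]
Every column of C is a scalar multiple of column 1 = [2, -3] (multipliers 1, 1, 4, 4), so the columns span a one-dimensional space.
C ≠ 0, hence rank(C) = 1.
rank(C) = 1 < n = 2, so the pair (A, B) is not completely controllable.

1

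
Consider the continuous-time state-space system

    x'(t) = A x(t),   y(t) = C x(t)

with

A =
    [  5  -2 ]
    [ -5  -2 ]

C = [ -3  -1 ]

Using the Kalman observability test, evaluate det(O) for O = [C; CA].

-34

CA = [[-10, 8]]
Observability matrix O = [C; CA] = [[-3, -1], [-10, 8]]
det(O) = (-3)·8 - (-1)·(-10) = -24 - 10 = -34
Since det(O) ≠ 0, rank(O) = 2 and the system is completely observable.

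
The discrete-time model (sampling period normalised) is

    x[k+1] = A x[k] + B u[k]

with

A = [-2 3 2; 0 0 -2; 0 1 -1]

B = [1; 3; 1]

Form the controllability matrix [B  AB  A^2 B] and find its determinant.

-72

AB = [[9], [-2], [2]]
A^2B = [[-20], [-4], [-4]]
Controllability matrix C = [B  AB  A^2B] = [[1, 9, -20], [3, -2, -4], [1, 2, -4]]
Expanding along the first row, det(C) = 1·((-2)·(-4) - (-4)·2) - 9·(3·(-4) - (-4)·1) + (-20)·(3·2 - (-2)·1) = 1·16 - 9·(-8) + (-20)·8 = -72
Since det(C) ≠ 0, rank(C) = 3 and the system is completely controllable.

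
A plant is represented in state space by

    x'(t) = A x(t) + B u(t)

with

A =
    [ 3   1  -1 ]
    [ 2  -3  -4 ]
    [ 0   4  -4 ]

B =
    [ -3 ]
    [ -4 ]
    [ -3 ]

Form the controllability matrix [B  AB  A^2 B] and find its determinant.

-9876

AB = [[-10], [18], [-4]]
A^2B = [[-8], [-58], [88]]
Controllability matrix C = [B  AB  A^2B] = [[-3, -10, -8], [-4, 18, -58], [-3, -4, 88]]
Expanding along the first row, det(C) = (-3)·(18·88 - (-58)·(-4)) - (-10)·((-4)·88 - (-58)·(-3)) + (-8)·((-4)·(-4) - 18·(-3)) = (-3)·1352 - (-10)·(-526) + (-8)·70 = -9876
Since det(C) ≠ 0, rank(C) = 3 and the system is completely controllable.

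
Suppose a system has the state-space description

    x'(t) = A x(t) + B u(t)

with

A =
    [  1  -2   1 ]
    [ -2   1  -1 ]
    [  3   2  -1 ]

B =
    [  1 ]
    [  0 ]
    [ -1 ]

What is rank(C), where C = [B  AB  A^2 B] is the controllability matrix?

3

AB = [[0], [-1], [4]]
A^2B = [[6], [-5], [-6]]
Controllability matrix C = [B  AB  A^2B] = [[1, 0, 6], [0, -1, -5], [-1, 4, -6]]
det(C) = 1·((-1)·(-6) - (-5)·4) - 0·(0·(-6) - (-5)·(-1)) + 6·(0·4 - (-1)·(-1)) = 1·26 - 0·(-5) + 6·(-1) = 20 ≠ 0, so rank(C) = 3.
rank(C) = 3 = n, so the pair (A, B) is completely controllable.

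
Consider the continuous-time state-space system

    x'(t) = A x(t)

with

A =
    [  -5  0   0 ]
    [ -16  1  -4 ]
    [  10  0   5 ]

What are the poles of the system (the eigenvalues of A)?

det(sI - A) = s^3 - (tr A)s^2 + (M11 + M22 + M33)s - det A, where Mii is the 2×2 principal minor of A obtained by deleting row i and column i.
tr A = (-5) + 1 + 5 = 1; M11 = 1·5 - (-4)·0 = 5 - 0 = 5; M22 = (-5)·5 - 0·10 = -25 - 0 = -25; M33 = (-5)·1 - 0·(-16) = -5 - 0 = -5; sum of minors = -25.
det A = (-5)·(1·5 - (-4)·0) - 0·((-16)·5 - (-4)·10) + 0·((-16)·0 - 1·10) = (-5)·5 - 0·(-40) + 0·(-10) = -25.
So p(s) = det(sI - A) = s^3 - s^2 - 25s + 25.
Rational-root test: any integer root divides 25. Testing small divisors, s = 1 works: p(1) = 1 + (-1) + (-25) + 25 = 0, so (s - 1) is a factor.
Dividing, p(s) = (s - 1)(s^2 - 25).
Factor s^2 - 25: two numbers with sum 0 and product -25 are 5 and -5, so s^2 - 25 = (s - 5)(s + 5).
Hence p(s) = (s - 5) (s - 1) (s + 5), with roots -5, 1, 5.
At least one eigenvalue has non-negative real part, so the system is not asymptotically stable.

-5, 1, 5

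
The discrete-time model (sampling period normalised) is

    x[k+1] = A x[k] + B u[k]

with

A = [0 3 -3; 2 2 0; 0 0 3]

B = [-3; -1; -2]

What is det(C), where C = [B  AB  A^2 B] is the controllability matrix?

AB = [[3], [-8], [-6]]
A^2B = [[-6], [-10], [-18]]
Controllability matrix C = [B  AB  A^2B] = [[-3, 3, -6], [-1, -8, -10], [-2, -6, -18]]
Expanding along the first row, det(C) = (-3)·((-8)·(-18) - (-10)·(-6)) - 3·((-1)·(-18) - (-10)·(-2)) + (-6)·((-1)·(-6) - (-8)·(-2)) = (-3)·84 - 3·(-2) + (-6)·(-10) = -186
Since det(C) ≠ 0, rank(C) = 3 and the system is completely controllable.

-186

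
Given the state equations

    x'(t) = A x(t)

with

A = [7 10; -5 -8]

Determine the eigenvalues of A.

det(sI - A) = s^2 - (tr A)s + det A, with tr A = 7 + (-8) = -1 and det A = 7·(-8) - 10·(-5) = -56 - (-50) = -6.
So p(s) = det(sI - A) = s^2 + s - 6.
Factor s^2 + s - 6: two numbers with sum -1 and product -6 are 2 and -3, so s^2 + s - 6 = (s - 2)(s + 3).
Hence p(s) = (s - 2) (s + 3), with roots -3, 2.
At least one eigenvalue has non-negative real part, so the system is not asymptotically stable.

-3, 2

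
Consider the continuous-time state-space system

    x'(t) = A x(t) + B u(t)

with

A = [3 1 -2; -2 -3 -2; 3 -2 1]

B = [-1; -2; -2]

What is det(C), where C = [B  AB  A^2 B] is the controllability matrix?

646

AB = [[-1], [12], [-1]]
A^2B = [[11], [-32], [-28]]
Controllability matrix C = [B  AB  A^2B] = [[-1, -1, 11], [-2, 12, -32], [-2, -1, -28]]
Expanding along the first row, det(C) = (-1)·(12·(-28) - (-32)·(-1)) - (-1)·((-2)·(-28) - (-32)·(-2)) + 11·((-2)·(-1) - 12·(-2)) = (-1)·(-368) - (-1)·(-8) + 11·26 = 646
Since det(C) ≠ 0, rank(C) = 3 and the system is completely controllable.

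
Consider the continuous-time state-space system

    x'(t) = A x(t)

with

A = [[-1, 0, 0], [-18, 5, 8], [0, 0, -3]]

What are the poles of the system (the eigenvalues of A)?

-3, -1, 5

det(sI - A) = s^3 - (tr A)s^2 + (M11 + M22 + M33)s - det A, where Mii is the 2×2 principal minor of A obtained by deleting row i and column i.
tr A = (-1) + 5 + (-3) = 1; M11 = 5·(-3) - 8·0 = -15 - 0 = -15; M22 = (-1)·(-3) - 0·0 = 3 - 0 = 3; M33 = (-1)·5 - 0·(-18) = -5 - 0 = -5; sum of minors = -17.
det A = (-1)·(5·(-3) - 8·0) - 0·((-18)·(-3) - 8·0) + 0·((-18)·0 - 5·0) = (-1)·(-15) - 0·54 + 0·0 = 15.
So p(s) = det(sI - A) = s^3 - s^2 - 17s - 15.
Rational-root test: any integer root divides -15. Testing small divisors, s = -1 works: p(-1) = -1 + (-1) + 17 + (-15) = 0, so (s + 1) is a factor.
Dividing, p(s) = (s + 1)(s^2 - 2s - 15).
Factor s^2 - 2s - 15: two numbers with sum 2 and product -15 are 5 and -3, so s^2 - 2s - 15 = (s - 5)(s + 3).
Hence p(s) = (s - 5) (s + 1) (s + 3), with roots -3, -1, 5.
At least one eigenvalue has non-negative real part, so the system is not asymptotically stable.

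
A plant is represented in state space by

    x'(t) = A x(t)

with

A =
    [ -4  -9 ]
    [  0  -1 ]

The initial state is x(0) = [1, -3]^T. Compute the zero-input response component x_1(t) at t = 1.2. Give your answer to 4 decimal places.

det(sI - A) = s^2 - (tr A)s + det A, with tr A = (-4) + (-1) = -5 and det A = (-4)·(-1) - (-9)·0 = 4 - 0 = 4.
So p(s) = det(sI - A) = s^2 + 5s + 4.
Factor s^2 + 5s + 4: two numbers with sum -5 and product 4 are -1 and -4, so s^2 + 5s + 4 = (s + 1)(s + 4).
Hence p(s) = (s + 1) (s + 4), with roots -4, -1.
The eigenvalues -4, -1 are distinct and real, so A is diagonalisable and x(t) = e^{At} x(0) = V diag(e^{λ_i t}) V^{-1} x(0), where the columns of V are the eigenvectors.
λ = -4: A - (-4)I = [[0, -9], [0, 3]]. Row 1 gives 0·v1 + (-9)·v2 = 0, so take v_1 = [1, 0]^T.
λ = -1: A - (-1)I = [[-3, -9], [0, 0]]. Row 1 gives (-3)·v1 + (-9)·v2 = 0, so take v_2 = [3, -1]^T.
V = [v_1 v_2] = [[1, 3], [0, -1]] has det V = -1, so V^{-1} = adj(V)/det V = [[1, 3], [0, -1]].
Modal coordinates z(0) = V^{-1} x(0): 1·1 + 3·(-3) = -8; 0·1 + (-1)·(-3) = 3; so z(0) = [-8, 3]^T.
x_1(t) = Σ_i (v_i)_1 · z_i(0) · e^{λ_i t} (row 1 of V times the modal terms).
x_1(1.2) = 1·(-8)·e^{-4·1.2} + 3·3·e^{-1·1.2} = (-8)·0.008230 + 9·0.301194 = 2.6449.

2.6449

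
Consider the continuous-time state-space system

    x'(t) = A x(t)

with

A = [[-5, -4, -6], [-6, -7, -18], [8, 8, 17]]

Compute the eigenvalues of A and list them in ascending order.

-1, 1, 5

det(sI - A) = s^3 - (tr A)s^2 + (M11 + M22 + M33)s - det A, where Mii is the 2×2 principal minor of A obtained by deleting row i and column i.
tr A = (-5) + (-7) + 17 = 5; M11 = (-7)·17 - (-18)·8 = -119 - (-144) = 25; M22 = (-5)·17 - (-6)·8 = -85 - (-48) = -37; M33 = (-5)·(-7) - (-4)·(-6) = 35 - 24 = 11; sum of minors = -1.
det A = (-5)·((-7)·17 - (-18)·8) - (-4)·((-6)·17 - (-18)·8) + (-6)·((-6)·8 - (-7)·8) = (-5)·25 - (-4)·42 + (-6)·8 = -5.
So p(s) = det(sI - A) = s^3 - 5s^2 - s + 5.
Rational-root test: any integer root divides 5. Testing small divisors, s = -1 works: p(-1) = -1 + (-5) + 1 + 5 = 0, so (s + 1) is a factor.
Dividing, p(s) = (s + 1)(s^2 - 6s + 5).
Factor s^2 - 6s + 5: two numbers with sum 6 and product 5 are 5 and 1, so s^2 - 6s + 5 = (s - 5)(s - 1).
Hence p(s) = (s - 5) (s - 1) (s + 1), with roots -1, 1, 5.
At least one eigenvalue has non-negative real part, so the system is not asymptotically stable.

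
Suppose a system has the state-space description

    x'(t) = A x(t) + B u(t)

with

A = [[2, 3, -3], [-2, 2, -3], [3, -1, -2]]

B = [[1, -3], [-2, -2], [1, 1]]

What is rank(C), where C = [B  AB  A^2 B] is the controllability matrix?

AB = [[-7, -15], [-9, -1], [3, -9]]
A^2B = [[-50, -6], [-13, 55], [-18, -26]]
Controllability matrix C = [B  AB  A^2B] = [[1, -3, -7, -15, -50, -6], [-2, -2, -9, -1, -13, 55], [1, 1, 3, -9, -18, -26]]
Take the 3×3 submatrix of C formed by columns 1, 2, 3: [[1, -3, -7], [-2, -2, -9], [1, 1, 3]]. Its determinant is 1·((-2)·3 - (-9)·1) - (-3)·((-2)·3 - (-9)·1) + (-7)·((-2)·1 - (-2)·1) = 1·3 - (-3)·3 + (-7)·0 = 12 ≠ 0.
So rank(C) ≥ 3; since C has 3 rows, rank(C) = 3.
rank(C) = 3 = n, so the pair (A, B) is completely controllable.

3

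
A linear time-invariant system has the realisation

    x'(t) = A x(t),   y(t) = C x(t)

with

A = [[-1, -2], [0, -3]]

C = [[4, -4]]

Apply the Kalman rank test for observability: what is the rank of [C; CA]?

1

CA = [[-4, 4]]
Observability matrix O = [C; CA] = [[4, -4], [-4, 4]]
Every row of O is a scalar multiple of row 1 = [4, -4] (multipliers 1, -1), so the rows span a one-dimensional space.
O ≠ 0, hence rank(O) = 1.
rank(O) = 1 < n = 2, so the pair (A, C) is not completely observable.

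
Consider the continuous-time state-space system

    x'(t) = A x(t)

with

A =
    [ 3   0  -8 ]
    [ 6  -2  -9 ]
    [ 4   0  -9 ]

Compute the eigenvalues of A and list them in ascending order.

-5, -2, -1

det(sI - A) = s^3 - (tr A)s^2 + (M11 + M22 + M33)s - det A, where Mii is the 2×2 principal minor of A obtained by deleting row i and column i.
tr A = 3 + (-2) + (-9) = -8; M11 = (-2)·(-9) - (-9)·0 = 18 - 0 = 18; M22 = 3·(-9) - (-8)·4 = -27 - (-32) = 5; M33 = 3·(-2) - 0·6 = -6 - 0 = -6; sum of minors = 17.
det A = 3·((-2)·(-9) - (-9)·0) - 0·(6·(-9) - (-9)·4) + (-8)·(6·0 - (-2)·4) = 3·18 - 0·(-18) + (-8)·8 = -10.
So p(s) = det(sI - A) = s^3 + 8s^2 + 17s + 10.
Rational-root test: any integer root divides 10. Testing small divisors, s = -1 works: p(-1) = -1 + 8 + (-17) + 10 = 0, so (s + 1) is a factor.
Dividing, p(s) = (s + 1)(s^2 + 7s + 10).
Factor s^2 + 7s + 10: two numbers with sum -7 and product 10 are -2 and -5, so s^2 + 7s + 10 = (s + 2)(s + 5).
Hence p(s) = (s + 1) (s + 2) (s + 5), with roots -5, -2, -1.
All eigenvalues have negative real part, so the system is asymptotically stable.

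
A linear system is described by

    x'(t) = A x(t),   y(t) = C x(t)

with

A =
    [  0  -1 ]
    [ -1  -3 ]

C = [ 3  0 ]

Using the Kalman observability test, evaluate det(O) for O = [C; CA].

CA = [[0, -3]]
Observability matrix O = [C; CA] = [[3, 0], [0, -3]]
det(O) = 3·(-3) - 0·0 = -9 - 0 = -9
Since det(O) ≠ 0, rank(O) = 2 and the system is completely observable.

-9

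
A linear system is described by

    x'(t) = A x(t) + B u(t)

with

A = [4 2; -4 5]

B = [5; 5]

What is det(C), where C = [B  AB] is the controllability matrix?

AB = [[30], [5]]
Controllability matrix C = [B  AB] = [[5, 30], [5, 5]]
det(C) = 5·5 - 30·5 = 25 - 150 = -125
Since det(C) ≠ 0, rank(C) = 2 and the system is completely controllable.

-125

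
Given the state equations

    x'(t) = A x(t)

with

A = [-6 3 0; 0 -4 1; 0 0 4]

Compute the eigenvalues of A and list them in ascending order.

-6, -4, 4

det(sI - A) = s^3 - (tr A)s^2 + (M11 + M22 + M33)s - det A, where Mii is the 2×2 principal minor of A obtained by deleting row i and column i.
tr A = (-6) + (-4) + 4 = -6; M11 = (-4)·4 - 1·0 = -16 - 0 = -16; M22 = (-6)·4 - 0·0 = -24 - 0 = -24; M33 = (-6)·(-4) - 3·0 = 24 - 0 = 24; sum of minors = -16.
det A = (-6)·((-4)·4 - 1·0) - 3·(0·4 - 1·0) + 0·(0·0 - (-4)·0) = (-6)·(-16) - 3·0 + 0·0 = 96.
So p(s) = det(sI - A) = s^3 + 6s^2 - 16s - 96.
Rational-root test: any integer root divides -96. Testing small divisors, s = -4 works: p(-4) = -64 + 96 + 64 + (-96) = 0, so (s + 4) is a factor.
Dividing, p(s) = (s + 4)(s^2 + 2s - 24).
Factor s^2 + 2s - 24: two numbers with sum -2 and product -24 are 4 and -6, so s^2 + 2s - 24 = (s - 4)(s + 6).
Hence p(s) = (s - 4) (s + 4) (s + 6), with roots -6, -4, 4.
At least one eigenvalue has non-negative real part, so the system is not asymptotically stable.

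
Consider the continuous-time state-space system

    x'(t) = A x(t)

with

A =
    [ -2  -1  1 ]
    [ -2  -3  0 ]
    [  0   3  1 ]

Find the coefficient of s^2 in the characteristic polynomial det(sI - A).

4

Expand det(sI - A) for the 3×3 matrix.
p(s) = s^3 + 4s^2 - s + 2.
(Check: constant term = det(-A) = (-1)^3 det A = 2; coefficient of s^2 = -tr A = 4.)
The coefficient of s^2 is 4.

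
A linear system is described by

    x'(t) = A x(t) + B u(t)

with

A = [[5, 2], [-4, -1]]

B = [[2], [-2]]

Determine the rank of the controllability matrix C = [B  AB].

1

AB = [[6], [-6]]
Controllability matrix C = [B  AB] = [[2, 6], [-2, -6]]
Every column of C is a scalar multiple of column 1 = [2, -2] (multipliers 1, 3), so the columns span a one-dimensional space.
C ≠ 0, hence rank(C) = 1.
rank(C) = 1 < n = 2, so the pair (A, B) is not completely controllable.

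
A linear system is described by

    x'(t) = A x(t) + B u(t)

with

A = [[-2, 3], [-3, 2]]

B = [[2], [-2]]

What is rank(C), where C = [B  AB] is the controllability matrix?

AB = [[-10], [-10]]
Controllability matrix C = [B  AB] = [[2, -10], [-2, -10]]
det(C) = 2·(-10) - (-10)·(-2) = -20 - 20 = -40 ≠ 0, so rank(C) = 2.
rank(C) = 2 = n, so the pair (A, B) is completely controllable.

2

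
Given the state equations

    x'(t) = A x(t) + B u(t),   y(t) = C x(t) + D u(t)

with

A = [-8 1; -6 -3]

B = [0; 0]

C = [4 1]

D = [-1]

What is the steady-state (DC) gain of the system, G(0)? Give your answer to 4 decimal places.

-1.0000

G(0) = C(-A)^{-1}B + D = -C A^{-1} B + D.
det A = 30, so A^{-1} = (1/30)·adj(A) = [[-1/10, -1/30], [1/5, -4/15]]
A^{-1} B = [0, 0]^T
C A^{-1} B = 0
G(0) = D - C A^{-1} B = -1 - (0) = -1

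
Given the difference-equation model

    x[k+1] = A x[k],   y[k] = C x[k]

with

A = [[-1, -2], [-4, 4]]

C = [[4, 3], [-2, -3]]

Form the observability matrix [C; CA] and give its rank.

CA = [[-16, 4], [14, -8]]
Observability matrix O = [C; CA] = [[4, 3], [-2, -3], [-16, 4], [14, -8]]
Take the 2×2 submatrix of O formed by rows 1, 2: [[4, 3], [-2, -3]]. Its determinant is 4·(-3) - 3·(-2) = -12 - (-6) = -6 ≠ 0.
So rank(O) ≥ 2; since O has 2 columns, rank(O) = 2.
rank(O) = 2 = n, so the pair (A, C) is completely observable.

2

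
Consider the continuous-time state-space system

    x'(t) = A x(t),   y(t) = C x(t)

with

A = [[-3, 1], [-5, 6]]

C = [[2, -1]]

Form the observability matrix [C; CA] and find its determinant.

CA = [[-1, -4]]
Observability matrix O = [C; CA] = [[2, -1], [-1, -4]]
det(O) = 2·(-4) - (-1)·(-1) = -8 - 1 = -9
Since det(O) ≠ 0, rank(O) = 2 and the system is completely observable.

-9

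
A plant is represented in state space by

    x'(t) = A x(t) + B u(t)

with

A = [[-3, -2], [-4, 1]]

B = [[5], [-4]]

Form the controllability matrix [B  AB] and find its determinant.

-148

AB = [[-7], [-24]]
Controllability matrix C = [B  AB] = [[5, -7], [-4, -24]]
det(C) = 5·(-24) - (-7)·(-4) = -120 - 28 = -148
Since det(C) ≠ 0, rank(C) = 2 and the system is completely controllable.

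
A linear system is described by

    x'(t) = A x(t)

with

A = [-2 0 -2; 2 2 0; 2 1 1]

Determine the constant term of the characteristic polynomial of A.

0

Expand det(sI - A) for the 3×3 matrix.
p(s) = s^3 - s^2.
(Check: constant term = det(-A) = (-1)^3 det A = 0; coefficient of s^2 = -tr A = -1.)
The constant term is 0.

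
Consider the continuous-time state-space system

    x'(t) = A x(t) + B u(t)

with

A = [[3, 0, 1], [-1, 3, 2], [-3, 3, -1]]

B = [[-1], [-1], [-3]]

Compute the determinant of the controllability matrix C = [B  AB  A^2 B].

AB = [[-6], [-8], [3]]
A^2B = [[-15], [-12], [-9]]
Controllability matrix C = [B  AB  A^2B] = [[-1, -6, -15], [-1, -8, -12], [-3, 3, -9]]
Expanding along the first row, det(C) = (-1)·((-8)·(-9) - (-12)·3) - (-6)·((-1)·(-9) - (-12)·(-3)) + (-15)·((-1)·3 - (-8)·(-3)) = (-1)·108 - (-6)·(-27) + (-15)·(-27) = 135
Since det(C) ≠ 0, rank(C) = 3 and the system is completely controllable.

135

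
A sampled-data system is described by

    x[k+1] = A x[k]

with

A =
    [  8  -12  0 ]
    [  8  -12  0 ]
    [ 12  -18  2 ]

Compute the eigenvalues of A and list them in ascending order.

det(zI - A) = z^3 - (tr A)z^2 + (M11 + M22 + M33)z - det A, where Mii is the 2×2 principal minor of A obtained by deleting row i and column i.
tr A = 8 + (-12) + 2 = -2; M11 = (-12)·2 - 0·(-18) = -24 - 0 = -24; M22 = 8·2 - 0·12 = 16 - 0 = 16; M33 = 8·(-12) - (-12)·8 = -96 - (-96) = 0; sum of minors = -8.
det A = 8·((-12)·2 - 0·(-18)) - (-12)·(8·2 - 0·12) + 0·(8·(-18) - (-12)·12) = 8·(-24) - (-12)·16 + 0·0 = 0.
So p(z) = det(zI - A) = z^3 + 2z^2 - 8z.
The constant term is 0, so p(z) = z(z^2 + 2z - 8).
Factor z^2 + 2z - 8: two numbers with sum -2 and product -8 are 2 and -4, so z^2 + 2z - 8 = (z - 2)(z + 4).
Hence p(z) = z (z - 2) (z + 4), with roots -4, 0, 2.

-4, 0, 2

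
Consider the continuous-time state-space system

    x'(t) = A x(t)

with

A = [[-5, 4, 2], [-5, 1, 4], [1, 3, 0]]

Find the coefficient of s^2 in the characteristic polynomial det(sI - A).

4

Expand det(sI - A) for the 3×3 matrix.
p(s) = s^3 + 4s^2 + s - 44.
(Check: constant term = det(-A) = (-1)^3 det A = -44; coefficient of s^2 = -tr A = 4.)
The coefficient of s^2 is 4.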